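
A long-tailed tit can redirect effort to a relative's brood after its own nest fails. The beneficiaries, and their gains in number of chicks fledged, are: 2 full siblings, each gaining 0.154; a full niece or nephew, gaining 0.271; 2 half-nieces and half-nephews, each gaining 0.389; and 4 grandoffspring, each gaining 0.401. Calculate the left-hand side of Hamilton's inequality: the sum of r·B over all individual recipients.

0.72

r to a full sibling = 0.5 (full sibs share both parents — two paths of length 2: r = 2·(1/2)^2 = 1/2).
r to a full niece or nephew = 0.25 (full aunt/uncle↔niece/nephew: two paths of length 3 through the shared grandparent pair: r = 2·(1/2)^3 = 1/4).
r to a half-niece or half-nephew = 1/8 (half-aunt/uncle↔niece/nephew: one path of length 3: r = (1/2)^3 = 1/8).
r to a grandoffspring = 0.25 (two parent–offspring links: r = (1/2)^2 = 1/4).
Summing one r·B term per recipient: 2·0.5·0.154 + 1·0.25·0.271 + 2·0.125·0.389 + 4·0.25·0.401 = 0.72.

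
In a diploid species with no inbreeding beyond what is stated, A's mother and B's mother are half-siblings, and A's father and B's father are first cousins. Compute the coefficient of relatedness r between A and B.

0.09375

Independent pedigree routes through distinct common ancestors add.
A and B are related in two ways: half first cousins through their mothers (r = 1/16) and second cousins through their fathers (r = 1/32).
r = 1/16 + 1/32 = 3/32 = 0.09375.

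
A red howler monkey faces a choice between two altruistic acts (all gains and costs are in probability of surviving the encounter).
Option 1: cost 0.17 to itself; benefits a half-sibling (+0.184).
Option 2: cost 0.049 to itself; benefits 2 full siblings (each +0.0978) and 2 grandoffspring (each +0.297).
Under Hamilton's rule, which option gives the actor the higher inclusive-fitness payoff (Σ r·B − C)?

Option 1: r to a half-sibling = 0.25.
Option 1: Σ r·B − C = (1·0.25·0.184) − 0.17 = -0.124.
Option 2: r to a full sibling = 0.5.
Option 2: r to a grandoffspring = 0.25.
Option 2: Σ r·B − C = (2·0.5·0.0978 + 2·0.25·0.297) − 0.049 = 0.1973.
Option 2 has the higher net inclusive-fitness payoff.

Option 2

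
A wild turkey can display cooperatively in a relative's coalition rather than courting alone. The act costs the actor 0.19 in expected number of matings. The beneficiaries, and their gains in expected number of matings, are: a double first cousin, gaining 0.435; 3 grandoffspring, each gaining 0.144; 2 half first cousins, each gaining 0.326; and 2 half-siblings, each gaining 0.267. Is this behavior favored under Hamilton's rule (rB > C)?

Yes

Hamilton's rule: the trait is favored when the sum of r·B over every recipient exceeds the actor's cost C.
r to a double first cousin = 0.25 (double first cousins share both grandparent pairs — four paths of length 4: r = 4·(1/2)^4 = 1/4).
r to a grandoffspring = 1/4 (two parent–offspring links: r = (1/2)^2 = 1/4).
r to a half first cousin = 0.0625 (half first cousins share one grandparent — one path of length 4: r = (1/2)^4 = 1/16).
r to a half-sibling = 1/4 (half-sibs share one parent — one path of length 2: r = (1/2)^2 = 1/4).
Summing one r·B term per recipient: 1·0.25·0.435 + 3·0.25·0.144 + 2·0.0625·0.326 + 2·0.25·0.267 = 0.391.
0.391 > 0.19: the indirect benefit exceeds the cost.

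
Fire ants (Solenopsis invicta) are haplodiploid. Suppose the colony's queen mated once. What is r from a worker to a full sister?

0.75

Haplodiploid full sisters inherit their father's entire haploid genome identically (contributing 1/2) and on average half of their mother's contribution (1/2 · 1/2 = 1/4); r = 1/2 + 1/4 = 3/4.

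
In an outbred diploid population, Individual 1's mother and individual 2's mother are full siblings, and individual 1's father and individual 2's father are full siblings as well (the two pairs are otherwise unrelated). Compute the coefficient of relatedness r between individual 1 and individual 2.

Independent pedigree routes through distinct common ancestors add.
Individual 1 and individual 2 are related in two ways: first cousins through their mothers (r = 1/8) and first cousins through their fathers (r = 1/8) — i.e. double first cousins.
r = 1/8 + 1/8 = 0.25.

0.25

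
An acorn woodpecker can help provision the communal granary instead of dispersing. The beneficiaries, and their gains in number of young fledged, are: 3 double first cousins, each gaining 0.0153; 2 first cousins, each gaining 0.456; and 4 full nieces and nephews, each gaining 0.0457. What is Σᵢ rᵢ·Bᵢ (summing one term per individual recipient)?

r to a double first cousin = 1/4 (double first cousins share both grandparent pairs — four paths of length 4: r = 4·(1/2)^4 = 1/4).
r to a first cousin = 0.125 (first cousins share one grandparent pair — two paths of length 4: r = 2·(1/2)^4 = 1/8).
r to a full niece or nephew = 1/4 (full aunt/uncle↔niece/nephew: two paths of length 3 through the shared grandparent pair: r = 2·(1/2)^3 = 1/4).
Summing one r·B term per recipient: 3·0.25·0.0153 + 2·0.125·0.456 + 4·0.25·0.0457 = 0.171175.

0.171175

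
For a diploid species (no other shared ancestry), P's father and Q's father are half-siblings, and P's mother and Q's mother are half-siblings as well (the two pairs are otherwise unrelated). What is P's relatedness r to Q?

Wright's path rule: contributions from independent ancestry routes add.
P and Q are related in two ways: half first cousins through their fathers (r = 1/16) and half first cousins through their mothers (r = 1/16).
r = 1/16 + 1/16 = 0.125.

0.125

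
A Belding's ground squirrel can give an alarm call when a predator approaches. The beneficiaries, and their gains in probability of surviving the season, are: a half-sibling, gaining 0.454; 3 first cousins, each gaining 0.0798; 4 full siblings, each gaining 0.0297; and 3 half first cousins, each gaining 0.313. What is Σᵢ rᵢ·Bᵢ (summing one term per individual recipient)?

r to a half-sibling = 1/4 (half-sibs share one parent — one path of length 2: r = (1/2)^2 = 1/4).
r to a first cousin = 1/8 (first cousins share one grandparent pair — two paths of length 4: r = 2·(1/2)^4 = 1/8).
r to a full sibling = 0.5 (full sibs share both parents — two paths of length 2: r = 2·(1/2)^2 = 1/2).
r to a half first cousin = 0.0625 (half first cousins share one grandparent — one path of length 4: r = (1/2)^4 = 1/16).
Summing one r·B term per recipient: 1·0.25·0.454 + 3·0.125·0.0798 + 4·0.5·0.0297 + 3·0.0625·0.313 = 0.2615125.

0.2615125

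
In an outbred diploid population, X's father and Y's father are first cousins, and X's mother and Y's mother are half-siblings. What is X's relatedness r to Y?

Wright's path rule: contributions from independent ancestry routes add.
X and Y are related in two ways: second cousins through their fathers (r = 1/32) and half first cousins through their mothers (r = 1/16).
r = 1/32 + 1/16 = 3/32 = 0.09375.

0.09375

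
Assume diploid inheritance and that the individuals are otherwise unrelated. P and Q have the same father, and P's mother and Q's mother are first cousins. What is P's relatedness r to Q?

With two independent routes of shared ancestry, r is the sum of the two contributions.
P and Q are related in two ways: half-sibs through their shared father (r = 1/4) and second cousins through their mothers (r = 1/32).
r = 1/4 + 1/32 = 9/32 = 0.28125.

0.28125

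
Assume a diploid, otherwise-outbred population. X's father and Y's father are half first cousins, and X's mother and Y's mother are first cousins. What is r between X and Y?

Wright's path rule: contributions from independent ancestry routes add.
X and Y are related in two ways: half second cousins through their fathers (r = 1/64) and second cousins through their mothers (r = 1/32).
r = 1/64 + 1/32 = 3/64 = 0.046875.

0.046875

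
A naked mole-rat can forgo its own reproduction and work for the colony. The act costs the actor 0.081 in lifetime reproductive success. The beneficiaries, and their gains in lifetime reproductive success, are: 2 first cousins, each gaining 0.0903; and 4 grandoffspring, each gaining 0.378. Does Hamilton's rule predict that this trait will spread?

Hamilton's rule: the trait is favored when the sum of r·B over every recipient exceeds the actor's cost C.
r to a first cousin = 0.125 (first cousins share one grandparent pair — two paths of length 4: r = 2·(1/2)^4 = 1/8).
r to a grandoffspring = 1/4 (two parent–offspring links: r = (1/2)^2 = 1/4).
Summing one r·B term per recipient: 2·0.125·0.0903 + 4·0.25·0.378 = 0.400575.
0.400575 > 0.081: the indirect benefit exceeds the cost.

Yes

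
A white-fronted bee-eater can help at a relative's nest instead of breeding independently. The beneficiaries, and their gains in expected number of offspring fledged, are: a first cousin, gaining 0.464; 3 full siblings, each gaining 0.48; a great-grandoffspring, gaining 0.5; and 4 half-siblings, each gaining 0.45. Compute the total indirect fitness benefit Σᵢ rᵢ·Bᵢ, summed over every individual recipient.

r to a first cousin = 0.125 (first cousins share one grandparent pair — two paths of length 4: r = 2·(1/2)^4 = 1/8).
r to a full sibling = 0.5 (full sibs share both parents — two paths of length 2: r = 2·(1/2)^2 = 1/2).
r to a great-grandoffspring = 0.125 (three parent–offspring links: r = (1/2)^3 = 1/8).
r to a half-sibling = 0.25 (half-sibs share one parent — one path of length 2: r = (1/2)^2 = 1/4).
Summing one r·B term per recipient: 1·0.125·0.464 + 3·0.5·0.48 + 1·0.125·0.5 + 4·0.25·0.45 = 1.2905.

1.2905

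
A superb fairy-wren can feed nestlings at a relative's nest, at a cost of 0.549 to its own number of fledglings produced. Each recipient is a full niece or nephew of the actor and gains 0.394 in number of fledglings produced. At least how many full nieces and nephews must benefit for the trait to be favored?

r to a full niece or nephew = 1/4 (full aunt/uncle↔niece/nephew: two paths of length 3 through the shared grandparent pair: r = 2·(1/2)^3 = 1/4).
Hamilton's rule: n·r·B > C  ⇒  n > C/(r·B) = 0.549/(0.25·0.394) = 5.574.
The smallest integer exceeding 5.574 is 6.

6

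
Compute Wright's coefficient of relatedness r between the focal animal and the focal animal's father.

Each parent–offspring link contributes a factor of 1/2, and independent paths through distinct common ancestors add.
One parent–offspring link: r = (1/2)^1 = 1/2.

0.5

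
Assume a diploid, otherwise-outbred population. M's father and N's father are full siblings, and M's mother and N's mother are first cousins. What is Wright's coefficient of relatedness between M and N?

Relatedness sums over independent paths through distinct common ancestors.
M and N are related in two ways: first cousins through their fathers (r = 1/8) and second cousins through their mothers (r = 1/32).
r = 1/8 + 1/32 = 0.15625.

0.15625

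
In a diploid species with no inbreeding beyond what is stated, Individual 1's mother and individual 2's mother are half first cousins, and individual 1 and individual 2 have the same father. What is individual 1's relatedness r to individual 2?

0.265625

Relatedness sums over independent paths through distinct common ancestors.
Individual 1 and individual 2 are related in two ways: half second cousins through their mothers (r = 1/64) and half-sibs through their shared father (r = 1/4).
r = 1/64 + 1/4 = 17/64 = 0.265625.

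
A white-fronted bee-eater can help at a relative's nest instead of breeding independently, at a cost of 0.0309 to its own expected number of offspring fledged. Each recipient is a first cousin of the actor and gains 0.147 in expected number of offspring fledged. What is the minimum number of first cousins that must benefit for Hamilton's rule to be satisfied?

2

r to a first cousin = 0.125 (first cousins share one grandparent pair — two paths of length 4: r = 2·(1/2)^4 = 1/8).
Hamilton's rule: n·r·B > C  ⇒  n > C/(r·B) = 0.0309/(0.125·0.147) = 1.682.
The smallest integer exceeding 1.682 is 2.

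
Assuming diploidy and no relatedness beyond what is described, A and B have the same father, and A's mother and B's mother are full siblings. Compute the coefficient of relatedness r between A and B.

0.375

Relatedness sums over independent paths through distinct common ancestors.
A and B are related in two ways: half-sibs through their shared father (r = 1/4) and first cousins through their mothers (r = 1/8).
r = 1/4 + 1/8 = 0.375.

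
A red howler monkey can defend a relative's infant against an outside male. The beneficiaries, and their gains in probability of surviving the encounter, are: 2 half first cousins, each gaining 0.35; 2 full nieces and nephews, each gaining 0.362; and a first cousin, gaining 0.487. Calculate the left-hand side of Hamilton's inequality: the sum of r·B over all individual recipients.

r to a half first cousin = 0.0625 (half first cousins share one grandparent — one path of length 4: r = (1/2)^4 = 1/16).
r to a full niece or nephew = 1/4 (full aunt/uncle↔niece/nephew: two paths of length 3 through the shared grandparent pair: r = 2·(1/2)^3 = 1/4).
r to a first cousin = 1/8 (first cousins share one grandparent pair — two paths of length 4: r = 2·(1/2)^4 = 1/8).
Summing one r·B term per recipient: 2·0.0625·0.35 + 2·0.25·0.362 + 1·0.125·0.487 = 0.285625.

0.285625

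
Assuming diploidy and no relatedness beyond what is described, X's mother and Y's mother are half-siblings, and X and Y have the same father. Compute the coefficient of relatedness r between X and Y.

0.3125

Independent pedigree routes through distinct common ancestors add.
X and Y are related in two ways: half first cousins through their mothers (r = 1/16) and half-sibs through their shared father (r = 1/4).
r = 1/16 + 1/4 = 0.3125.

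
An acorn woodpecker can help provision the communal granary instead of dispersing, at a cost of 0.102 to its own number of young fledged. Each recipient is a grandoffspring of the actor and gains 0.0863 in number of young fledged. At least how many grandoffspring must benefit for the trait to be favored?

5

r to a grandoffspring = 0.25 (two parent–offspring links: r = (1/2)^2 = 1/4).
Hamilton's rule: n·r·B > C  ⇒  n > C/(r·B) = 0.102/(0.25·0.0863) = 4.728.
The smallest integer exceeding 4.728 is 5.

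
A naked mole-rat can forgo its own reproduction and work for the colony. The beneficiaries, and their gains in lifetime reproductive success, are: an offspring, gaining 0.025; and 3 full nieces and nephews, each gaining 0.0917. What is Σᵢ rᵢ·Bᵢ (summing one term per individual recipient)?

r to an offspring = 0.5 (one parent–offspring link: r = (1/2)^1 = 1/2).
r to a full niece or nephew = 0.25 (full aunt/uncle↔niece/nephew: two paths of length 3 through the shared grandparent pair: r = 2·(1/2)^3 = 1/4).
Summing one r·B term per recipient: 1·0.5·0.025 + 3·0.25·0.0917 = 0.081275.

0.081275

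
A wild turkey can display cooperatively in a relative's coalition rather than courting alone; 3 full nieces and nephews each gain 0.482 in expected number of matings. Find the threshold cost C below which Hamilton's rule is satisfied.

0.3615

r to a full niece or nephew = 0.25 (full aunt/uncle↔niece/nephew: two paths of length 3 through the shared grandparent pair: r = 2·(1/2)^3 = 1/4).
Hamilton's rule: n·r·B > C, so the trait is favored while C < n·r·B = 3·0.25·0.482 = 0.3615.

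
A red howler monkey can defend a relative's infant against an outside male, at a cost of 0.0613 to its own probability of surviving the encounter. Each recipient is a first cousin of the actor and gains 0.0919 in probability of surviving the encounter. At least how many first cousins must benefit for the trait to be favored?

6

r to a first cousin = 1/8 (first cousins share one grandparent pair — two paths of length 4: r = 2·(1/2)^4 = 1/8).
Hamilton's rule: n·r·B > C  ⇒  n > C/(r·B) = 0.0613/(0.125·0.0919) = 5.336.
The smallest integer exceeding 5.336 is 6.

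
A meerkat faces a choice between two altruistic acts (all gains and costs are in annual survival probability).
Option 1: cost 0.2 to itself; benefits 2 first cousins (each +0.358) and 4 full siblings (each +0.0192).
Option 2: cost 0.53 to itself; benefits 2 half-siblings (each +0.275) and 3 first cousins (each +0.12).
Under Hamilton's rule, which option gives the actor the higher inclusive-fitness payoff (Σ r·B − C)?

Option 1: r to a first cousin = 0.125.
Option 1: r to a full sibling = 0.5.
Option 1: Σ r·B − C = (2·0.125·0.358 + 4·0.5·0.0192) − 0.2 = -0.0721.
Option 2: r to a half-sibling = 0.25.
Option 2: r to a first cousin = 0.125.
Option 2: Σ r·B − C = (2·0.25·0.275 + 3·0.125·0.12) − 0.53 = -0.3475.
Option 1 has the higher net inclusive-fitness payoff.

Option 1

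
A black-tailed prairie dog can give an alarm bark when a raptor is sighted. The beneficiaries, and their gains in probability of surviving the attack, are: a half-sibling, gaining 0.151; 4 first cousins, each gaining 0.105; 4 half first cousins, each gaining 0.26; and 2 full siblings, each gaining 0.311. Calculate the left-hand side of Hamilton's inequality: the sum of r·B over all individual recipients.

r to a half-sibling = 0.25 (half-sibs share one parent — one path of length 2: r = (1/2)^2 = 1/4).
r to a first cousin = 1/8 (first cousins share one grandparent pair — two paths of length 4: r = 2·(1/2)^4 = 1/8).
r to a half first cousin = 1/16 (half first cousins share one grandparent — one path of length 4: r = (1/2)^4 = 1/16).
r to a full sibling = 1/2 (full sibs share both parents — two paths of length 2: r = 2·(1/2)^2 = 1/2).
Summing one r·B term per recipient: 1·0.25·0.151 + 4·0.125·0.105 + 4·0.0625·0.26 + 2·0.5·0.311 = 0.46625.

0.46625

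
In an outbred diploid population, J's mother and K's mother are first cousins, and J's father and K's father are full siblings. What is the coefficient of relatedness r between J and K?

0.15625

Independent pedigree routes through distinct common ancestors add.
J and K are related in two ways: second cousins through their mothers (r = 1/32) and first cousins through their fathers (r = 1/8).
r = 1/32 + 1/8 = 5/32 = 0.15625.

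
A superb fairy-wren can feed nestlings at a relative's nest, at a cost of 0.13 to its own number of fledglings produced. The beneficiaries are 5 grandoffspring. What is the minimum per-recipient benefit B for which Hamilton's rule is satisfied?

0.104

r to a grandoffspring = 1/4 (two parent–offspring links: r = (1/2)^2 = 1/4).
Hamilton's rule with n recipients of equal r: n·r·B > C, so B > C/(n·r) = 0.13/(5·0.25) = 0.104.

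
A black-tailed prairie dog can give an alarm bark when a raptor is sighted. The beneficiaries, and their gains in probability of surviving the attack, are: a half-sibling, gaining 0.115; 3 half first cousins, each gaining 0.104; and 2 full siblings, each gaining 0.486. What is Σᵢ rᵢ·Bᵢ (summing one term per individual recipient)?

0.53425

r to a half-sibling = 1/4 (half-sibs share one parent — one path of length 2: r = (1/2)^2 = 1/4).
r to a half first cousin = 1/16 (half first cousins share one grandparent — one path of length 4: r = (1/2)^4 = 1/16).
r to a full sibling = 0.5 (full sibs share both parents — two paths of length 2: r = 2·(1/2)^2 = 1/2).
Summing one r·B term per recipient: 1·0.25·0.115 + 3·0.0625·0.104 + 2·0.5·0.486 = 0.53425.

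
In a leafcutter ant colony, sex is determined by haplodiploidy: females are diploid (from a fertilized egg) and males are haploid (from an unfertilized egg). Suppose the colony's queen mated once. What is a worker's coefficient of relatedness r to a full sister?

Haplodiploid full sisters inherit their father's entire haploid genome identically (contributing 1/2) and on average half of their mother's contribution (1/2 · 1/2 = 1/4); r = 1/2 + 1/4 = 3/4.

0.75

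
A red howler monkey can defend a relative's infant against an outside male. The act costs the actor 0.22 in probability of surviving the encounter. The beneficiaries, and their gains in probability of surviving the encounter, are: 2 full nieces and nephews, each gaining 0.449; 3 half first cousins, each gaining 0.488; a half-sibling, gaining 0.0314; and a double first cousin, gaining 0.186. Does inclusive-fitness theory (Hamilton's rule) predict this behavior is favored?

Yes

Hamilton's rule: the trait is favored when the sum of r·B over every recipient exceeds the actor's cost C.
r to a full niece or nephew = 1/4 (full aunt/uncle↔niece/nephew: two paths of length 3 through the shared grandparent pair: r = 2·(1/2)^3 = 1/4).
r to a half first cousin = 0.0625 (half first cousins share one grandparent — one path of length 4: r = (1/2)^4 = 1/16).
r to a half-sibling = 1/4 (half-sibs share one parent — one path of length 2: r = (1/2)^2 = 1/4).
r to a double first cousin = 0.25 (double first cousins share both grandparent pairs — four paths of length 4: r = 4·(1/2)^4 = 1/4).
Summing one r·B term per recipient: 2·0.25·0.449 + 3·0.0625·0.488 + 1·0.25·0.0314 + 1·0.25·0.186 = 0.37035.
0.37035 > 0.22: the indirect benefit exceeds the cost.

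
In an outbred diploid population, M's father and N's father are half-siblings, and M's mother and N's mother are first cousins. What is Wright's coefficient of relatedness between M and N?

0.09375

Relatedness sums over independent paths through distinct common ancestors.
M and N are related in two ways: half first cousins through their fathers (r = 1/16) and second cousins through their mothers (r = 1/32).
r = 1/16 + 1/32 = 3/32 = 0.09375.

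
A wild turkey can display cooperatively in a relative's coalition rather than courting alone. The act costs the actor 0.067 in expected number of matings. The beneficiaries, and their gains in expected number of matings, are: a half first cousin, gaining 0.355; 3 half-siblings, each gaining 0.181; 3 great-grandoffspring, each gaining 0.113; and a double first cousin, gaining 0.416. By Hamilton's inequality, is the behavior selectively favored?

Hamilton's rule: the trait is favored when the sum of r·B over every recipient exceeds the actor's cost C.
r to a half first cousin = 1/16 (half first cousins share one grandparent — one path of length 4: r = (1/2)^4 = 1/16).
r to a half-sibling = 1/4 (half-sibs share one parent — one path of length 2: r = (1/2)^2 = 1/4).
r to a great-grandoffspring = 0.125 (three parent–offspring links: r = (1/2)^3 = 1/8).
r to a double first cousin = 1/4 (double first cousins share both grandparent pairs — four paths of length 4: r = 4·(1/2)^4 = 1/4).
Summing one r·B term per recipient: 1·0.0625·0.355 + 3·0.25·0.181 + 3·0.125·0.113 + 1·0.25·0.416 = 0.3043125.
0.3043125 > 0.067: the indirect benefit exceeds the cost.

Yes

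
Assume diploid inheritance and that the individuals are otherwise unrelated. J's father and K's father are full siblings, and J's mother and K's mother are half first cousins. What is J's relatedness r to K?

0.140625

With two independent routes of shared ancestry, r is the sum of the two contributions.
J and K are related in two ways: first cousins through their fathers (r = 1/8) and half second cousins through their mothers (r = 1/64).
r = 1/8 + 1/64 = 9/64 = 0.140625.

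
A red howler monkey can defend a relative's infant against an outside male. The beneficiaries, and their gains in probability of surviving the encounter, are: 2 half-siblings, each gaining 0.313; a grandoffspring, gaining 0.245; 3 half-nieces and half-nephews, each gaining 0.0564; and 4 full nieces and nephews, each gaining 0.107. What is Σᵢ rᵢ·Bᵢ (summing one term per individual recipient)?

0.3459

r to a half-sibling = 0.25 (half-sibs share one parent — one path of length 2: r = (1/2)^2 = 1/4).
r to a grandoffspring = 1/4 (two parent–offspring links: r = (1/2)^2 = 1/4).
r to a half-niece or half-nephew = 1/8 (half-aunt/uncle↔niece/nephew: one path of length 3: r = (1/2)^3 = 1/8).
r to a full niece or nephew = 0.25 (full aunt/uncle↔niece/nephew: two paths of length 3 through the shared grandparent pair: r = 2·(1/2)^3 = 1/4).
Summing one r·B term per recipient: 2·0.25·0.313 + 1·0.25·0.245 + 3·0.125·0.0564 + 4·0.25·0.107 = 0.3459.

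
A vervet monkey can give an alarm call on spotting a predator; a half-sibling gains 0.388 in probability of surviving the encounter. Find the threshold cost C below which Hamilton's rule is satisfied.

r to a half-sibling = 1/4 (half-sibs share one parent — one path of length 2: r = (1/2)^2 = 1/4).
Hamilton's rule: n·r·B > C, so the trait is favored while C < n·r·B = 1·0.25·0.388 = 0.097.

0.097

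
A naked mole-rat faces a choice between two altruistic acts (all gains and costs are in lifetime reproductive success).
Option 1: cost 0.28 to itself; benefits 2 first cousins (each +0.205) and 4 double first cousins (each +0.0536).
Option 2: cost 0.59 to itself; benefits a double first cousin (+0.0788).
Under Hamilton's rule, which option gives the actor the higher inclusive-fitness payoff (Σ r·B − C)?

Option 1

Option 1: r to a first cousin = 0.125.
Option 1: r to a double first cousin = 0.25.
Option 1: Σ r·B − C = (2·0.125·0.205 + 4·0.25·0.0536) − 0.28 = -0.17515.
Option 2: r to a double first cousin = 0.25.
Option 2: Σ r·B − C = (1·0.25·0.0788) − 0.59 = -0.5703.
Option 1 has the higher net inclusive-fitness payoff.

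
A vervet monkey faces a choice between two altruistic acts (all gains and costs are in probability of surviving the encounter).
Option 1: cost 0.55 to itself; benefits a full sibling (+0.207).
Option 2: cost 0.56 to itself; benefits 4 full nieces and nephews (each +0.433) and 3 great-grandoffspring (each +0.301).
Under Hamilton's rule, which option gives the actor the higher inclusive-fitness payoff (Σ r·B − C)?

Option 2

Option 1: r to a full sibling = 0.5.
Option 1: Σ r·B − C = (1·0.5·0.207) − 0.55 = -0.4465.
Option 2: r to a full niece or nephew = 0.25.
Option 2: r to a great-grandoffspring = 0.125.
Option 2: Σ r·B − C = (4·0.25·0.433 + 3·0.125·0.301) − 0.56 = -0.014125.
Option 2 has the higher net inclusive-fitness payoff.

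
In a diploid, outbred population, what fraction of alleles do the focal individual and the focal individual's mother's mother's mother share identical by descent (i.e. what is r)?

0.125

Each parent–offspring link contributes a factor of 1/2, and independent paths through distinct common ancestors add.
Three parent–offspring links: r = (1/2)^3 = 1/8.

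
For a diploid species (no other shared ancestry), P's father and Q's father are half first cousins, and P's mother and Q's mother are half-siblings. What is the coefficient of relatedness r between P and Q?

Relatedness sums over independent paths through distinct common ancestors.
P and Q are related in two ways: half second cousins through their fathers (r = 1/64) and half first cousins through their mothers (r = 1/16).
r = 1/64 + 1/16 = 0.078125.

0.078125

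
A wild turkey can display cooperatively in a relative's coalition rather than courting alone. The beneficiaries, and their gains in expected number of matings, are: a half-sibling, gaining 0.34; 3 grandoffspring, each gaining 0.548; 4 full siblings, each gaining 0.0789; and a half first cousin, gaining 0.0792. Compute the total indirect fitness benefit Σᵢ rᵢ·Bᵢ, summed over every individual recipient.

0.65875

r to a half-sibling = 1/4 (half-sibs share one parent — one path of length 2: r = (1/2)^2 = 1/4).
r to a grandoffspring = 1/4 (two parent–offspring links: r = (1/2)^2 = 1/4).
r to a full sibling = 1/2 (full sibs share both parents — two paths of length 2: r = 2·(1/2)^2 = 1/2).
r to a half first cousin = 1/16 (half first cousins share one grandparent — one path of length 4: r = (1/2)^4 = 1/16).
Summing one r·B term per recipient: 1·0.25·0.34 + 3·0.25·0.548 + 4·0.5·0.0789 + 1·0.0625·0.0792 = 0.65875.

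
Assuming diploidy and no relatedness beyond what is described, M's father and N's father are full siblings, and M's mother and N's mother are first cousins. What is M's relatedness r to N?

Relatedness sums over independent paths through distinct common ancestors.
M and N are related in two ways: first cousins through their fathers (r = 1/8) and second cousins through their mothers (r = 1/32).
r = 1/8 + 1/32 = 0.15625.

0.15625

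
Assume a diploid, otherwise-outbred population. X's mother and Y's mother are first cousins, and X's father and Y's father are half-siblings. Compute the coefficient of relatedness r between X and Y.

0.09375

Wright's path rule: contributions from independent ancestry routes add.
X and Y are related in two ways: second cousins through their mothers (r = 1/32) and half first cousins through their fathers (r = 1/16).
r = 1/32 + 1/16 = 3/32 = 0.09375.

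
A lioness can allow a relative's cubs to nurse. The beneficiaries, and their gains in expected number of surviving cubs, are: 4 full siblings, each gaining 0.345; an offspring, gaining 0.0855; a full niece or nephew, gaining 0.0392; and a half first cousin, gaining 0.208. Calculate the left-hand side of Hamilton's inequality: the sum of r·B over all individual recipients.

r to a full sibling = 1/2 (full sibs share both parents — two paths of length 2: r = 2·(1/2)^2 = 1/2).
r to an offspring = 0.5 (one parent–offspring link: r = (1/2)^1 = 1/2).
r to a full niece or nephew = 0.25 (full aunt/uncle↔niece/nephew: two paths of length 3 through the shared grandparent pair: r = 2·(1/2)^3 = 1/4).
r to a half first cousin = 0.0625 (half first cousins share one grandparent — one path of length 4: r = (1/2)^4 = 1/16).
Summing one r·B term per recipient: 4·0.5·0.345 + 1·0.5·0.0855 + 1·0.25·0.0392 + 1·0.0625·0.208 = 0.75555.

0.75555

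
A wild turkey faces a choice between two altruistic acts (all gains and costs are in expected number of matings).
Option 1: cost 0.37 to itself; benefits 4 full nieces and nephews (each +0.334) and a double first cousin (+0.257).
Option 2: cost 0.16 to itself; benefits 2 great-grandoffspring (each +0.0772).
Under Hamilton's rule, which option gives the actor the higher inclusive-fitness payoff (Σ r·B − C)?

Option 1

Option 1: r to a full niece or nephew = 0.25.
Option 1: r to a double first cousin = 0.25.
Option 1: Σ r·B − C = (4·0.25·0.334 + 1·0.25·0.257) − 0.37 = 0.02825.
Option 2: r to a great-grandoffspring = 0.125.
Option 2: Σ r·B − C = (2·0.125·0.0772) − 0.16 = -0.1407.
Option 1 has the higher net inclusive-fitness payoff.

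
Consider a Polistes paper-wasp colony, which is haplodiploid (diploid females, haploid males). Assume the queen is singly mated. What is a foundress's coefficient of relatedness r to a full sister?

Haplodiploid full sisters inherit their father's entire haploid genome identically (contributing 1/2) and on average half of their mother's contribution (1/2 · 1/2 = 1/4); r = 1/2 + 1/4 = 3/4.

0.75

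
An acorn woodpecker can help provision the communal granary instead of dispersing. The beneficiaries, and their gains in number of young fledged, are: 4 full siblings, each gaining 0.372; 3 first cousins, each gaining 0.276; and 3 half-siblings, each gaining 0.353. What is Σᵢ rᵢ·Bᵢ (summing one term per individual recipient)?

1.11225

r to a full sibling = 1/2 (full sibs share both parents — two paths of length 2: r = 2·(1/2)^2 = 1/2).
r to a first cousin = 0.125 (first cousins share one grandparent pair — two paths of length 4: r = 2·(1/2)^4 = 1/8).
r to a half-sibling = 0.25 (half-sibs share one parent — one path of length 2: r = (1/2)^2 = 1/4).
Summing one r·B term per recipient: 4·0.5·0.372 + 3·0.125·0.276 + 3·0.25·0.353 = 1.11225.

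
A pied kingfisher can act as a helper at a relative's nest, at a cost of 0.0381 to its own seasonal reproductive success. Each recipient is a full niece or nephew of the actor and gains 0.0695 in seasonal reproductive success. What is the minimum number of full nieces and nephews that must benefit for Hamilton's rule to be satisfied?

r to a full niece or nephew = 0.25 (full aunt/uncle↔niece/nephew: two paths of length 3 through the shared grandparent pair: r = 2·(1/2)^3 = 1/4).
Hamilton's rule: n·r·B > C  ⇒  n > C/(r·B) = 0.0381/(0.25·0.0695) = 2.193.
The smallest integer exceeding 2.193 is 3.

3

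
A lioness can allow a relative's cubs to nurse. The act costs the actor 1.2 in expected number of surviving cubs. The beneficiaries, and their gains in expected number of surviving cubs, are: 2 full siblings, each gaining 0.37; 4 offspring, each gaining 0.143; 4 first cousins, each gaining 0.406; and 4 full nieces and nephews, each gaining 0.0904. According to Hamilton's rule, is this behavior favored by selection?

Hamilton's rule: the trait is favored when the sum of r·B over every recipient exceeds the actor's cost C.
r to a full sibling = 0.5 (full sibs share both parents — two paths of length 2: r = 2·(1/2)^2 = 1/2).
r to an offspring = 0.5 (one parent–offspring link: r = (1/2)^1 = 1/2).
r to a first cousin = 0.125 (first cousins share one grandparent pair — two paths of length 4: r = 2·(1/2)^4 = 1/8).
r to a full niece or nephew = 0.25 (full aunt/uncle↔niece/nephew: two paths of length 3 through the shared grandparent pair: r = 2·(1/2)^3 = 1/4).
Summing one r·B term per recipient: 2·0.5·0.37 + 4·0.5·0.143 + 4·0.125·0.406 + 4·0.25·0.0904 = 0.9494.
0.9494 < 1.2: the indirect benefit is less than the cost.

No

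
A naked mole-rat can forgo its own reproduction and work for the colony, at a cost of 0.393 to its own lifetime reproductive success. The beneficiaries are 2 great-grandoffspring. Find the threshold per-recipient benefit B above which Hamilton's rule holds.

1.572

r to a great-grandoffspring = 0.125 (three parent–offspring links: r = (1/2)^3 = 1/8).
Hamilton's rule with n recipients of equal r: n·r·B > C, so B > C/(n·r) = 0.393/(2·0.125) = 1.572.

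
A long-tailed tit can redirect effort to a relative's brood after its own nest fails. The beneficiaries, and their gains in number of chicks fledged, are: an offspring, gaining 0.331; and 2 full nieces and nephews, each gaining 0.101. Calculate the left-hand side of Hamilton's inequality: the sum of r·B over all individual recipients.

r to an offspring = 1/2 (one parent–offspring link: r = (1/2)^1 = 1/2).
r to a full niece or nephew = 1/4 (full aunt/uncle↔niece/nephew: two paths of length 3 through the shared grandparent pair: r = 2·(1/2)^3 = 1/4).
Summing one r·B term per recipient: 1·0.5·0.331 + 2·0.25·0.101 = 0.216.

0.216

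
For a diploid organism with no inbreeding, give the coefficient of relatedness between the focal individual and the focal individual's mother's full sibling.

0.25

Each parent–offspring link contributes a factor of 1/2, and independent paths through distinct common ancestors add.
Full aunt/uncle↔niece/nephew: two paths of length 3 through the shared grandparent pair: r = 2·(1/2)^3 = 1/4.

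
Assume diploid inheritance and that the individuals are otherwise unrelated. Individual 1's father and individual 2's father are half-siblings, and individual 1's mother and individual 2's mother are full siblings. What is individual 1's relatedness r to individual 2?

0.1875

Independent pedigree routes through distinct common ancestors add.
Individual 1 and individual 2 are related in two ways: half first cousins through their fathers (r = 1/16) and first cousins through their mothers (r = 1/8).
r = 1/16 + 1/8 = 0.1875.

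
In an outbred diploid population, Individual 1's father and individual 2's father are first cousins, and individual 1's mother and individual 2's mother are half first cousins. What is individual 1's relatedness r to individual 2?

0.046875

Relatedness sums over independent paths through distinct common ancestors.
Individual 1 and individual 2 are related in two ways: second cousins through their fathers (r = 1/32) and half second cousins through their mothers (r = 1/64).
r = 1/32 + 1/64 = 0.046875.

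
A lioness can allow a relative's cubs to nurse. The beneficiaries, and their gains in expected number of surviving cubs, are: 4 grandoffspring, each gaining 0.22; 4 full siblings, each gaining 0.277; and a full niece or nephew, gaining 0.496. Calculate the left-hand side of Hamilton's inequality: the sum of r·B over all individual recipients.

0.898

r to a grandoffspring = 1/4 (two parent–offspring links: r = (1/2)^2 = 1/4).
r to a full sibling = 1/2 (full sibs share both parents — two paths of length 2: r = 2·(1/2)^2 = 1/2).
r to a full niece or nephew = 0.25 (full aunt/uncle↔niece/nephew: two paths of length 3 through the shared grandparent pair: r = 2·(1/2)^3 = 1/4).
Summing one r·B term per recipient: 4·0.25·0.22 + 4·0.5·0.277 + 1·0.25·0.496 = 0.898.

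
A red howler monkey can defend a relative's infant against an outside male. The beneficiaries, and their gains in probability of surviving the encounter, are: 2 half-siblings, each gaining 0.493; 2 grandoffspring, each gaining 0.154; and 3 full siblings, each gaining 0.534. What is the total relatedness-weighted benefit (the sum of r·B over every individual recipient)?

r to a half-sibling = 1/4 (half-sibs share one parent — one path of length 2: r = (1/2)^2 = 1/4).
r to a grandoffspring = 1/4 (two parent–offspring links: r = (1/2)^2 = 1/4).
r to a full sibling = 1/2 (full sibs share both parents — two paths of length 2: r = 2·(1/2)^2 = 1/2).
Summing one r·B term per recipient: 2·0.25·0.493 + 2·0.25·0.154 + 3·0.5·0.534 = 1.1245.

1.1245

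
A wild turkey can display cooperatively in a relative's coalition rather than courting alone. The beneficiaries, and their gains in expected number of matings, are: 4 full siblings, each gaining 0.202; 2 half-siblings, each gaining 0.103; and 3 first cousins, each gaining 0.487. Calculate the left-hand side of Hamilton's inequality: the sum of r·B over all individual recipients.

0.638125

r to a full sibling = 1/2 (full sibs share both parents — two paths of length 2: r = 2·(1/2)^2 = 1/2).
r to a half-sibling = 0.25 (half-sibs share one parent — one path of length 2: r = (1/2)^2 = 1/4).
r to a first cousin = 1/8 (first cousins share one grandparent pair — two paths of length 4: r = 2·(1/2)^4 = 1/8).
Summing one r·B term per recipient: 4·0.5·0.202 + 2·0.25·0.103 + 3·0.125·0.487 = 0.638125.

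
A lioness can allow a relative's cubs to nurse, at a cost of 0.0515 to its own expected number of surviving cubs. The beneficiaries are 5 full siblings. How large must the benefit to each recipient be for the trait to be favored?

0.0206

r to a full sibling = 0.5 (full sibs share both parents — two paths of length 2: r = 2·(1/2)^2 = 1/2).
Hamilton's rule with n recipients of equal r: n·r·B > C, so B > C/(n·r) = 0.0515/(5·0.5) = 0.0206.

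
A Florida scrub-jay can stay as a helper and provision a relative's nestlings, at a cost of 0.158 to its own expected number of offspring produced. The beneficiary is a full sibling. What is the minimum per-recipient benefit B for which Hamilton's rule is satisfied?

r to a full sibling = 0.5 (full sibs share both parents — two paths of length 2: r = 2·(1/2)^2 = 1/2).
Hamilton's rule with n recipients of equal r: n·r·B > C, so B > C/(n·r) = 0.158/(1·0.5) = 0.316.

0.316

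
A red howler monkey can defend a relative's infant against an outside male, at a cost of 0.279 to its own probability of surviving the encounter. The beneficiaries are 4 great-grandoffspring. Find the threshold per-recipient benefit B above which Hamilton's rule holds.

r to a great-grandoffspring = 0.125 (three parent–offspring links: r = (1/2)^3 = 1/8).
Hamilton's rule with n recipients of equal r: n·r·B > C, so B > C/(n·r) = 0.279/(4·0.125) = 0.558.

0.558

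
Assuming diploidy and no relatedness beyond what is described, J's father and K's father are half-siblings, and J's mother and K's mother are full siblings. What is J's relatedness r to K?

0.1875

Relatedness sums over independent paths through distinct common ancestors.
J and K are related in two ways: half first cousins through their fathers (r = 1/16) and first cousins through their mothers (r = 1/8).
r = 1/16 + 1/8 = 3/16 = 0.1875.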